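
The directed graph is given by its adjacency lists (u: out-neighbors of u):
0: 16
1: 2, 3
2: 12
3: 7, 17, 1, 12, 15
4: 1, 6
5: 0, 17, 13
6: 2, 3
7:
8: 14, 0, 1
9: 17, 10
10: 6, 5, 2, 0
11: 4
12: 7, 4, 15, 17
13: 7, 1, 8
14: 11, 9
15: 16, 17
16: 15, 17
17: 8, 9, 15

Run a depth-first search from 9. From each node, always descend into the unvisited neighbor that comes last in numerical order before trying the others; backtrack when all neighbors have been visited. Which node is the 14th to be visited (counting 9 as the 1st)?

Visit 9
9 → 17
17 → 15
15 → 16
17 → 8
8 → 14
14 → 11
11 → 4
4 → 6
6 → 3
3 → 12
12 → 7
3 → 1
1 → 2
8 → 0
9 → 10
10 → 5
5 → 13

Visit order: 9, 17, 15, 16, 8, 14, 11, 4, 6, 3, 12, 7, 1, 2, 0, 10, 5, 13

2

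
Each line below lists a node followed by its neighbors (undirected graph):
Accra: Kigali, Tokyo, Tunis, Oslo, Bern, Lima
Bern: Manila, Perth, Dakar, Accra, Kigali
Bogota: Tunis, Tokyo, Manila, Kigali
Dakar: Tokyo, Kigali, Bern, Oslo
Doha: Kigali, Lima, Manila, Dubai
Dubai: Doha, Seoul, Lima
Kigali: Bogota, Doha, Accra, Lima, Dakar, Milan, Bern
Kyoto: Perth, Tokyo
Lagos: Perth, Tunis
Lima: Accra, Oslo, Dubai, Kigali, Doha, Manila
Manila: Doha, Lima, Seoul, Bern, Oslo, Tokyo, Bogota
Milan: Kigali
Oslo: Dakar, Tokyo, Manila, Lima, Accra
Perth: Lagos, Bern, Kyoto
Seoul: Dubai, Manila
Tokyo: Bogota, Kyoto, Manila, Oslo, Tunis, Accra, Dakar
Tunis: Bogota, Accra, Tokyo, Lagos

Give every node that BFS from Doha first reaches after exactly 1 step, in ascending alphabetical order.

Dubai, Kigali, Lima, Manila

Level 0: Doha
Level 1: Dubai, Kigali, Lima, Manila
Level 2: Accra, Bern, Bogota, Dakar, Milan, Oslo, Seoul, Tokyo
Level 3: Kyoto, Perth, Tunis
Level 4: Lagos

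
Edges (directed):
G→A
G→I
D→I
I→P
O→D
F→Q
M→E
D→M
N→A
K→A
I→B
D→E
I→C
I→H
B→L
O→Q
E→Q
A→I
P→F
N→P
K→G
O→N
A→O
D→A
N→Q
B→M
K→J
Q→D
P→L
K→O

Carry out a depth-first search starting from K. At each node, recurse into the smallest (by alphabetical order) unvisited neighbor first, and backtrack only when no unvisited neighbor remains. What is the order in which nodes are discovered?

K -> A -> I -> B -> L -> M -> E -> Q -> D -> C -> H -> P -> F -> O -> N -> G -> J

Visit K
K → A
A → I
I → B
B → L
B → M
M → E
E → Q
Q → D
I → C
I → H
I → P
P → F
A → O
O → N
K → G
K → J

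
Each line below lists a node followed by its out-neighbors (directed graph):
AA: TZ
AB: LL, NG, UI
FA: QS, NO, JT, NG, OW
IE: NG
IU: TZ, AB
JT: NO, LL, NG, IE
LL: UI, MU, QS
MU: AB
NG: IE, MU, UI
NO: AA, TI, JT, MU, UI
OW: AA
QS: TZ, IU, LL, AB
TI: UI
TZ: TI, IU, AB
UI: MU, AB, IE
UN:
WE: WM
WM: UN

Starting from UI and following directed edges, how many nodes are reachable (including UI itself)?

BFS from UI visits: UI, AB, IE, MU, LL, NG, QS, IU, TZ, TI
Reachable nodes: 10 of 18 total.

10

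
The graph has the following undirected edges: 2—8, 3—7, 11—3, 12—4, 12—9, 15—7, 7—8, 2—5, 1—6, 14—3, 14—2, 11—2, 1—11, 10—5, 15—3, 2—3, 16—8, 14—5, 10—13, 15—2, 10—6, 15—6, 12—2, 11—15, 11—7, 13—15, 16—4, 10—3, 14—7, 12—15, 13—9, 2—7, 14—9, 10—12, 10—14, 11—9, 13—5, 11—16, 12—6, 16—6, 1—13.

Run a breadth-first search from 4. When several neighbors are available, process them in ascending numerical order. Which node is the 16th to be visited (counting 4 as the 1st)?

13

Visit 4; enqueue 12, 16 → queue [12, 16]
Visit 12; enqueue 2, 6, 9, 10, 15 → queue [16, 2, 6, 9, 10, 15]
Visit 16; enqueue 8, 11 → queue [2, 6, 9, 10, 15, 8, 11]
Visit 2; enqueue 3, 5, 7, 14 → queue [6, 9, 10, 15, 8, 11, 3, 5, 7, 14]
Visit 6; enqueue 1 → queue [9, 10, 15, 8, 11, 3, 5, 7, 14, 1]
Visit 9; enqueue 13 → queue [10, 15, 8, 11, 3, 5, 7, 14, 1, 13]
Visit 10 → queue [15, 8, 11, 3, 5, 7, 14, 1, 13]
Visit 15 → queue [8, 11, 3, 5, 7, 14, 1, 13]
Visit 8 → queue [11, 3, 5, 7, 14, 1, 13]
Visit 11 → queue [3, 5, 7, 14, 1, 13]
Visit 3 → queue [5, 7, 14, 1, 13]
Visit 5 → queue [7, 14, 1, 13]
Visit 7 → queue [14, 1, 13]
Visit 14 → queue [1, 13]
Visit 1 → queue [13]
Visit 13 → queue []

Visit order: 4, 12, 16, 2, 6, 9, 10, 15, 8, 11, 3, 5, 7, 14, 1, 13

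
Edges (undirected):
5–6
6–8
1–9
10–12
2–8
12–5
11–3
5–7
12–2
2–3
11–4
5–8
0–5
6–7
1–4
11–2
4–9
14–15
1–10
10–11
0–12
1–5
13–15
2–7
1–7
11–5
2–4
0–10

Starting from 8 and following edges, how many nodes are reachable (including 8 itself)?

BFS from 8 visits: 8, 2, 5, 6, 3, 4, 7, 11, 12, 0, 1, 9, 10
Reachable nodes: 13 of 16 total.

13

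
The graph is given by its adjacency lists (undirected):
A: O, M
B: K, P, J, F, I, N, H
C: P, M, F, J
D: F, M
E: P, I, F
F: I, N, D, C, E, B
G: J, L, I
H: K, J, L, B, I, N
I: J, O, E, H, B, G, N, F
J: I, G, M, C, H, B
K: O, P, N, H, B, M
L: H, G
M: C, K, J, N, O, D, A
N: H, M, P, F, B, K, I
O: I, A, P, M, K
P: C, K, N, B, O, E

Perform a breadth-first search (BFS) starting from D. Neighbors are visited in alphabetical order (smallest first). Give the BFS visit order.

D, F, M, B, C, E, I, N, A, J, K, O, H, P, G, L

Visit D; enqueue F, M → queue [F, M]
Visit F; enqueue B, C, E, I, N → queue [M, B, C, E, I, N]
Visit M; enqueue A, J, K, O → queue [B, C, E, I, N, A, J, K, O]
Visit B; enqueue H, P → queue [C, E, I, N, A, J, K, O, H, P]
Visit C → queue [E, I, N, A, J, K, O, H, P]
Visit E → queue [I, N, A, J, K, O, H, P]
Visit I; enqueue G → queue [N, A, J, K, O, H, P, G]
Visit N → queue [A, J, K, O, H, P, G]
Visit A → queue [J, K, O, H, P, G]
Visit J → queue [K, O, H, P, G]
Visit K → queue [O, H, P, G]
Visit O → queue [H, P, G]
Visit H; enqueue L → queue [P, G, L]
Visit P → queue [G, L]
Visit G → queue [L]
Visit L → queue []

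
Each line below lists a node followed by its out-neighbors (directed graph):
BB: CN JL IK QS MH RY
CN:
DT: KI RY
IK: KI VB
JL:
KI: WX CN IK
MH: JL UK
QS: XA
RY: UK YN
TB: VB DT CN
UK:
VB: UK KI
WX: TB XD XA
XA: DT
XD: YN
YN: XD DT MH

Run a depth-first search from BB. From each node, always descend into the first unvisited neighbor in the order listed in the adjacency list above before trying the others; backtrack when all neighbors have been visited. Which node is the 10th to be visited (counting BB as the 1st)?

DT

Visit BB
BB → CN
BB → JL
BB → IK
IK → KI
KI → WX
WX → TB
TB → VB
VB → UK
TB → DT
DT → RY
RY → YN
YN → XD
YN → MH
WX → XA
BB → QS

Visit order: BB, CN, JL, IK, KI, WX, TB, VB, UK, DT, RY, YN, XD, MH, XA, QS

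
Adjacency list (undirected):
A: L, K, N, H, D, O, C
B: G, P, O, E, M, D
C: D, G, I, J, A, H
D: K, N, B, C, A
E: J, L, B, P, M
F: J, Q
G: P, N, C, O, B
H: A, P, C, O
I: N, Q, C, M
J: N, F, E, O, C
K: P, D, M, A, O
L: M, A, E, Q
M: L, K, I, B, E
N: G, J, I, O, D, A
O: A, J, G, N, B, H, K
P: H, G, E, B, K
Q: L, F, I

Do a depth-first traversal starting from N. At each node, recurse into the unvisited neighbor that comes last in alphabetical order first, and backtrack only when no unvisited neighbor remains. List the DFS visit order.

N, O, K, P, H, C, J, F, Q, L, M, I, E, B, G, D, A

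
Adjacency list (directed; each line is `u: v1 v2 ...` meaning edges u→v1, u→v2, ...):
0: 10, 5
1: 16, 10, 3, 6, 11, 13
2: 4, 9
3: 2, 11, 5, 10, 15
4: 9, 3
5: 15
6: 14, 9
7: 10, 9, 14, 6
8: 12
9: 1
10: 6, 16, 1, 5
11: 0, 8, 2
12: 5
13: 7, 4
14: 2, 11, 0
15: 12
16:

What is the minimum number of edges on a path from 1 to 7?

2

Level 0: 1
Level 1: 3, 6, 10, 11, 13, 16
Level 2: 0, 2, 4, 5, 7, 8, 9, 14, 15
Level 3: 12
7 first appears at level 2.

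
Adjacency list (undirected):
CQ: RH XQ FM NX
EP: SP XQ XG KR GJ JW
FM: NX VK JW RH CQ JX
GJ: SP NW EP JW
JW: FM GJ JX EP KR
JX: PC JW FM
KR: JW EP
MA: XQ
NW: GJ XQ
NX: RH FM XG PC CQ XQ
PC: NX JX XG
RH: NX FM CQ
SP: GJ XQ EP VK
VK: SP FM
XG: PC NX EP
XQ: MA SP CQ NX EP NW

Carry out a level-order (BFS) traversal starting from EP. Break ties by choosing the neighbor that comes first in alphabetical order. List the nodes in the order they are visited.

EP, GJ, JW, KR, SP, XG, XQ, NW, FM, JX, VK, NX, PC, CQ, MA, RH

Visit EP; enqueue GJ, JW, KR, SP, XG, XQ → queue [GJ, JW, KR, SP, XG, XQ]
Visit GJ; enqueue NW → queue [JW, KR, SP, XG, XQ, NW]
Visit JW; enqueue FM, JX → queue [KR, SP, XG, XQ, NW, FM, JX]
Visit KR → queue [SP, XG, XQ, NW, FM, JX]
Visit SP; enqueue VK → queue [XG, XQ, NW, FM, JX, VK]
Visit XG; enqueue NX, PC → queue [XQ, NW, FM, JX, VK, NX, PC]
Visit XQ; enqueue CQ, MA → queue [NW, FM, JX, VK, NX, PC, CQ, MA]
Visit NW → queue [FM, JX, VK, NX, PC, CQ, MA]
Visit FM; enqueue RH → queue [JX, VK, NX, PC, CQ, MA, RH]
Visit JX → queue [VK, NX, PC, CQ, MA, RH]
Visit VK → queue [NX, PC, CQ, MA, RH]
Visit NX → queue [PC, CQ, MA, RH]
Visit PC → queue [CQ, MA, RH]
Visit CQ → queue [MA, RH]
Visit MA → queue [RH]
Visit RH → queue []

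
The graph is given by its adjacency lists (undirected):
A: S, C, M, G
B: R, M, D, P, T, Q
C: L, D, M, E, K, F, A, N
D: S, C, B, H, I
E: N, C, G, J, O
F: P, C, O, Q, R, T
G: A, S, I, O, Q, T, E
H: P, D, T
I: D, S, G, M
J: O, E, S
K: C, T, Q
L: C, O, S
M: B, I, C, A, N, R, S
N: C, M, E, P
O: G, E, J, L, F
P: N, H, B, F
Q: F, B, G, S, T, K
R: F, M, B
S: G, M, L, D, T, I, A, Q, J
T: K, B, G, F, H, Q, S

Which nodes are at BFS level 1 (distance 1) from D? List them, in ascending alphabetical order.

Level 0: D
Level 1: B, C, H, I, S
Level 2: A, E, F, G, J, K, L, M, N, P, Q, R, T
Level 3: O

B, C, H, I, S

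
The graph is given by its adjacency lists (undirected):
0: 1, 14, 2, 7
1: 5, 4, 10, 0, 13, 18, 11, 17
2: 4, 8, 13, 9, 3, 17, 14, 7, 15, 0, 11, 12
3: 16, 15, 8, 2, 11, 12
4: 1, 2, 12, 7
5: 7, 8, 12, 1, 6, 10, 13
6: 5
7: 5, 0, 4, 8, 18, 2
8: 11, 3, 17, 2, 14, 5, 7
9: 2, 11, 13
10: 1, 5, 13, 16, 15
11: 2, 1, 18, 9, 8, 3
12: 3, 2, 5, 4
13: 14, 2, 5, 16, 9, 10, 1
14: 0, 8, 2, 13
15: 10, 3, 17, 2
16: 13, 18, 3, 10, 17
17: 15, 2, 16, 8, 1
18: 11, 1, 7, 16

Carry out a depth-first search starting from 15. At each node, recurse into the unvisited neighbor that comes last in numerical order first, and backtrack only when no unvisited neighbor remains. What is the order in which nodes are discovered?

Visit 15
15 → 17
17 → 16
16 → 18
18 → 11
11 → 9
9 → 13
13 → 14
14 → 8
8 → 7
7 → 5
5 → 12
12 → 4
4 → 2
2 → 3
2 → 0
0 → 1
1 → 10
5 → 6

15 -> 17 -> 16 -> 18 -> 11 -> 9 -> 13 -> 14 -> 8 -> 7 -> 5 -> 12 -> 4 -> 2 -> 3 -> 0 -> 1 -> 10 -> 6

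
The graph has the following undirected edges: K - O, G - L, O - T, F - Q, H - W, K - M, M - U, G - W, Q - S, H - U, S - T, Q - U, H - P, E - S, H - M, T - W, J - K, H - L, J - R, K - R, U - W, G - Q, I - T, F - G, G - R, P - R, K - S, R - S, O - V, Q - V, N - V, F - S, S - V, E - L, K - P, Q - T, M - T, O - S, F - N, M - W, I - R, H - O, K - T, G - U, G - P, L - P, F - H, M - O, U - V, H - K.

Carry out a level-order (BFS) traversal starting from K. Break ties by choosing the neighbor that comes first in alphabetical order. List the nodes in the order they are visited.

K H J M O P R S T F L U W V G I E Q N

Visit K; enqueue H, J, M, O, P, R, S, T → queue [H, J, M, O, P, R, S, T]
Visit H; enqueue F, L, U, W → queue [J, M, O, P, R, S, T, F, L, U, W]
Visit J → queue [M, O, P, R, S, T, F, L, U, W]
Visit M → queue [O, P, R, S, T, F, L, U, W]
Visit O; enqueue V → queue [P, R, S, T, F, L, U, W, V]
Visit P; enqueue G → queue [R, S, T, F, L, U, W, V, G]
Visit R; enqueue I → queue [S, T, F, L, U, W, V, G, I]
Visit S; enqueue E, Q → queue [T, F, L, U, W, V, G, I, E, Q]
Visit T → queue [F, L, U, W, V, G, I, E, Q]
Visit F; enqueue N → queue [L, U, W, V, G, I, E, Q, N]
Visit L → queue [U, W, V, G, I, E, Q, N]
Visit U → queue [W, V, G, I, E, Q, N]
Visit W → queue [V, G, I, E, Q, N]
Visit V → queue [G, I, E, Q, N]
Visit G → queue [I, E, Q, N]
Visit I → queue [E, Q, N]
Visit E → queue [Q, N]
Visit Q → queue [N]
Visit N → queue []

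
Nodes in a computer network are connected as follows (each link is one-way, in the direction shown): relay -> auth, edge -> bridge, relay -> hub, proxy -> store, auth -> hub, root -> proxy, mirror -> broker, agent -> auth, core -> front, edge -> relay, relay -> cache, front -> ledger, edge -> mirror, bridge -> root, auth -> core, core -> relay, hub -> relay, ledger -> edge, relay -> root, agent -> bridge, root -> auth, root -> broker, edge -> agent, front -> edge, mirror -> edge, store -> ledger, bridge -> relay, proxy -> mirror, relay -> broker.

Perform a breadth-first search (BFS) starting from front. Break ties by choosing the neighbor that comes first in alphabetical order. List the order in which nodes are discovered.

Visit front; enqueue edge, ledger → queue [edge, ledger]
Visit edge; enqueue agent, bridge, mirror, relay → queue [ledger, agent, bridge, mirror, relay]
Visit ledger → queue [agent, bridge, mirror, relay]
Visit agent; enqueue auth → queue [bridge, mirror, relay, auth]
Visit bridge; enqueue root → queue [mirror, relay, auth, root]
Visit mirror; enqueue broker → queue [relay, auth, root, broker]
Visit relay; enqueue cache, hub → queue [auth, root, broker, cache, hub]
Visit auth; enqueue core → queue [root, broker, cache, hub, core]
Visit root; enqueue proxy → queue [broker, cache, hub, core, proxy]
Visit broker → queue [cache, hub, core, proxy]
Visit cache → queue [hub, core, proxy]
Visit hub → queue [core, proxy]
Visit core → queue [proxy]
Visit proxy; enqueue store → queue [store]
Visit store → queue []

front → edge → ledger → agent → bridge → mirror → relay → auth → root → broker → cache → hub → core → proxy → store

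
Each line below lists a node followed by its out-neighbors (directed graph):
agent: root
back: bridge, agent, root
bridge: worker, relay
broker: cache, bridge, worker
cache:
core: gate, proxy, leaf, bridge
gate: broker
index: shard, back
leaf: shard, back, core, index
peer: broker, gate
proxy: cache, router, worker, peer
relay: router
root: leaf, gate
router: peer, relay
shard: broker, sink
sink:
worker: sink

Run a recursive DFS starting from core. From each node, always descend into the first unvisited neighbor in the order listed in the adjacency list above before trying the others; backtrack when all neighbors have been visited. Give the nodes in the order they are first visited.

Visit core
core → gate
gate → broker
broker → cache
broker → bridge
bridge → worker
worker → sink
bridge → relay
relay → router
router → peer
core → proxy
core → leaf
leaf → shard
leaf → back
back → agent
agent → root
leaf → index

core gate broker cache bridge worker sink relay router peer proxy leaf shard back agent root index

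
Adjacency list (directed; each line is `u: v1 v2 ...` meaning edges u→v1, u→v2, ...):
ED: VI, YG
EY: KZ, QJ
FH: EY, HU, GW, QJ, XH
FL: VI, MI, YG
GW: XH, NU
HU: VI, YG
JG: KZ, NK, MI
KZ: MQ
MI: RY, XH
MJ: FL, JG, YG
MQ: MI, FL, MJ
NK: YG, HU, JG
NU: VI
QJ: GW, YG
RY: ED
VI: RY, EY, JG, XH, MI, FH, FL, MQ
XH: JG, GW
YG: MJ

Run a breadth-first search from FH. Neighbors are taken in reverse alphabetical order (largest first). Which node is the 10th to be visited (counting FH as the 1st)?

NU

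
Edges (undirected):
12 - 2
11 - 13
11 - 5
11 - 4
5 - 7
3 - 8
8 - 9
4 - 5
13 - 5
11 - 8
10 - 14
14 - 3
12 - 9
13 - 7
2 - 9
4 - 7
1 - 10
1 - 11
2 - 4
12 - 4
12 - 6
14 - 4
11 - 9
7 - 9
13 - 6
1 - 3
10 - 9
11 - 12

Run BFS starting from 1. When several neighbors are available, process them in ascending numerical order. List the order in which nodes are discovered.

1 3 10 11 8 14 9 4 5 12 13 2 7 6

Visit 1; enqueue 3, 10, 11 → queue [3, 10, 11]
Visit 3; enqueue 8, 14 → queue [10, 11, 8, 14]
Visit 10; enqueue 9 → queue [11, 8, 14, 9]
Visit 11; enqueue 4, 5, 12, 13 → queue [8, 14, 9, 4, 5, 12, 13]
Visit 8 → queue [14, 9, 4, 5, 12, 13]
Visit 14 → queue [9, 4, 5, 12, 13]
Visit 9; enqueue 2, 7 → queue [4, 5, 12, 13, 2, 7]
Visit 4 → queue [5, 12, 13, 2, 7]
Visit 5 → queue [12, 13, 2, 7]
Visit 12; enqueue 6 → queue [13, 2, 7, 6]
Visit 13 → queue [2, 7, 6]
Visit 2 → queue [7, 6]
Visit 7 → queue [6]
Visit 6 → queue []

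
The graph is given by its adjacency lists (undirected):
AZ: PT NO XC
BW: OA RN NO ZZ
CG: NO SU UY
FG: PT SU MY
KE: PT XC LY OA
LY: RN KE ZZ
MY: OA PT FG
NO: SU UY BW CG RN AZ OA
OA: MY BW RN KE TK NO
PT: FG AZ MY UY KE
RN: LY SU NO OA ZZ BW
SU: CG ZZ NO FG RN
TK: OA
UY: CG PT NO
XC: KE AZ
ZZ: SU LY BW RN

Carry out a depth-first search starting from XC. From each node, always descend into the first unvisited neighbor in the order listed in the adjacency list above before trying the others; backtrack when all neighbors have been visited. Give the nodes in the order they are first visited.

Visit XC
XC → KE
KE → PT
PT → FG
FG → SU
SU → CG
CG → NO
NO → UY
NO → BW
BW → OA
OA → MY
OA → RN
RN → LY
LY → ZZ
OA → TK
NO → AZ

XC -> KE -> PT -> FG -> SU -> CG -> NO -> UY -> BW -> OA -> MY -> RN -> LY -> ZZ -> TK -> AZ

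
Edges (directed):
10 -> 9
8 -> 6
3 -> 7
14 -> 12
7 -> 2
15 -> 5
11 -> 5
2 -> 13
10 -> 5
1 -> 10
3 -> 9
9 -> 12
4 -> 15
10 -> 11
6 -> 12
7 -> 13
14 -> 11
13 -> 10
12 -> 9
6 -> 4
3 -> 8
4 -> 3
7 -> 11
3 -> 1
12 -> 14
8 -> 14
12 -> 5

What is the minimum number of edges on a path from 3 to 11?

2

Level 0: 3
Level 1: 1, 7, 8, 9
Level 2: 2, 6, 10, 11, 12, 13, 14
Level 3: 4, 5
Level 4: 15
11 first appears at level 2.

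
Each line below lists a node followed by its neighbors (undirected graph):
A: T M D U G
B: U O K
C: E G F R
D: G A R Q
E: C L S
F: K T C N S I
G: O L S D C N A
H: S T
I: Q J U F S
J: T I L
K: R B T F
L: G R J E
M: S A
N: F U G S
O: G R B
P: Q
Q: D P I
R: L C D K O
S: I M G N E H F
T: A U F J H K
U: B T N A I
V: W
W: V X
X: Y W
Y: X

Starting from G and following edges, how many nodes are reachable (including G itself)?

21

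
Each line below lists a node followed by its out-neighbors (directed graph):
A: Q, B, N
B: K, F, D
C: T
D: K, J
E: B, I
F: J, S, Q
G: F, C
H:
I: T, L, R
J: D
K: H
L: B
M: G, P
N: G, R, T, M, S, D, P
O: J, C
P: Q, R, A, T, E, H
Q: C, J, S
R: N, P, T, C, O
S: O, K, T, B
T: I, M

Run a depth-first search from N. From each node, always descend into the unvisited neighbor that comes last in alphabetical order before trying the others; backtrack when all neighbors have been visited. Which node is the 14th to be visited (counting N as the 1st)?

B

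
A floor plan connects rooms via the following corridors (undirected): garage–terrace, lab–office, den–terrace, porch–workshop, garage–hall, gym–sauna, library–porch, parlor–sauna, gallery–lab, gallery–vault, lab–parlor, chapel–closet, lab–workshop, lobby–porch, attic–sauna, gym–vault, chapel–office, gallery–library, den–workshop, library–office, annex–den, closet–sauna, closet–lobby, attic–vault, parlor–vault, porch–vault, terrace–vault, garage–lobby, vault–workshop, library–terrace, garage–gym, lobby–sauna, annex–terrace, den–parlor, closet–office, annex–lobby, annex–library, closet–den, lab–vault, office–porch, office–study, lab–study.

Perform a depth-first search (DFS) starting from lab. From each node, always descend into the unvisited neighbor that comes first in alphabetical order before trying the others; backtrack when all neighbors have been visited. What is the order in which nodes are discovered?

lab -> gallery -> library -> annex -> den -> closet -> chapel -> office -> porch -> lobby -> garage -> gym -> sauna -> attic -> vault -> parlor -> terrace -> workshop -> hall -> study

Visit lab
lab → gallery
gallery → library
library → annex
annex → den
den → closet
closet → chapel
chapel → office
office → porch
porch → lobby
lobby → garage
garage → gym
gym → sauna
sauna → attic
attic → vault
vault → parlor
vault → terrace
vault → workshop
garage → hall
office → study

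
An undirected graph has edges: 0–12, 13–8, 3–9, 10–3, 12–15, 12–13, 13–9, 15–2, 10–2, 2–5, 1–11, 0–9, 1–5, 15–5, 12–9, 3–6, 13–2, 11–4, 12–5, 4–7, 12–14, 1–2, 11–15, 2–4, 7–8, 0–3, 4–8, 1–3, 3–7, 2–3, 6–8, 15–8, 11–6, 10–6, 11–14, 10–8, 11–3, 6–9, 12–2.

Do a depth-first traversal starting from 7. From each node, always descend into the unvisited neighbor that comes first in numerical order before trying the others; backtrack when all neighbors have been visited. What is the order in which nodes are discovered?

7 3 0 9 6 8 4 2 1 5 12 13 14 11 15 10

Visit 7
7 → 3
3 → 0
0 → 9
9 → 6
6 → 8
8 → 4
4 → 2
2 → 1
1 → 5
5 → 12
12 → 13
12 → 14
14 → 11
11 → 15
2 → 10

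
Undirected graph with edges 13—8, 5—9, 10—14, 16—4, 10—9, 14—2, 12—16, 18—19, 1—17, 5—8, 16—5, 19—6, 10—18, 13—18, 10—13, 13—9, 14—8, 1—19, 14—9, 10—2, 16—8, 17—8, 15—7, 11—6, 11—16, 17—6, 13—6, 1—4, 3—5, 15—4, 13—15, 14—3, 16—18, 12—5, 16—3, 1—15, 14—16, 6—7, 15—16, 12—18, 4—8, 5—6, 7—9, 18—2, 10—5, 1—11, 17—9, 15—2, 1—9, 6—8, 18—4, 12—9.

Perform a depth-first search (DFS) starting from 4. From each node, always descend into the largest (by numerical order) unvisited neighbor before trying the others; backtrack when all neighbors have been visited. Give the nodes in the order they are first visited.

4 -> 18 -> 19 -> 6 -> 17 -> 9 -> 14 -> 16 -> 15 -> 13 -> 10 -> 5 -> 12 -> 8 -> 3 -> 2 -> 7 -> 1 -> 11

Visit 4
4 → 18
18 → 19
19 → 6
6 → 17
17 → 9
9 → 14
14 → 16
16 → 15
15 → 13
13 → 10
10 → 5
5 → 12
5 → 8
5 → 3
10 → 2
15 → 7
15 → 1
1 → 11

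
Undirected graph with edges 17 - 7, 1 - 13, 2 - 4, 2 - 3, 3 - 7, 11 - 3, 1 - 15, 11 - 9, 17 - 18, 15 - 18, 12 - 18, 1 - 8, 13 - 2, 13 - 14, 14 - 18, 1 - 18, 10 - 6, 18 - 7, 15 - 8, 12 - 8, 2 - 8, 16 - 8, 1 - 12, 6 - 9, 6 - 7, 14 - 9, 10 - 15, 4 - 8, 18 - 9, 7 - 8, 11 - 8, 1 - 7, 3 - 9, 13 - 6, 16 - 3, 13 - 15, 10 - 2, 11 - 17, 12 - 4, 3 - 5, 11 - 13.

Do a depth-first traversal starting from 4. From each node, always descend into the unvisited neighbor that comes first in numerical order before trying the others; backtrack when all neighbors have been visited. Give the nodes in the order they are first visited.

Visit 4
4 → 2
2 → 3
3 → 5
3 → 7
7 → 1
1 → 8
8 → 11
11 → 9
9 → 6
6 → 10
10 → 15
15 → 13
13 → 14
14 → 18
18 → 12
18 → 17
8 → 16

4 → 2 → 3 → 5 → 7 → 1 → 8 → 11 → 9 → 6 → 10 → 15 → 13 → 14 → 18 → 12 → 17 → 16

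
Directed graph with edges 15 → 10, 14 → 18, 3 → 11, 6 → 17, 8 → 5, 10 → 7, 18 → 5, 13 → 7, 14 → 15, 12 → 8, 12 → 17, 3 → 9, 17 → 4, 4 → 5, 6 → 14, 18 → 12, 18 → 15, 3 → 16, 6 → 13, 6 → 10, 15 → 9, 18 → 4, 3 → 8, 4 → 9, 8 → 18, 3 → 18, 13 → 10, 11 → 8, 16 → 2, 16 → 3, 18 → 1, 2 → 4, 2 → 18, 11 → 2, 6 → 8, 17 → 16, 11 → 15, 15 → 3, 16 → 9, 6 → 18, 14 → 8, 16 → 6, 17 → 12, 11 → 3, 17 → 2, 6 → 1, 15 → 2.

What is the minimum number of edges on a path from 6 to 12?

Level 0: 6
Level 1: 1, 8, 10, 13, 14, 17, 18
Level 2: 2, 4, 5, 7, 12, 15, 16
Level 3: 3, 9
Level 4: 11
12 first appears at level 2.

2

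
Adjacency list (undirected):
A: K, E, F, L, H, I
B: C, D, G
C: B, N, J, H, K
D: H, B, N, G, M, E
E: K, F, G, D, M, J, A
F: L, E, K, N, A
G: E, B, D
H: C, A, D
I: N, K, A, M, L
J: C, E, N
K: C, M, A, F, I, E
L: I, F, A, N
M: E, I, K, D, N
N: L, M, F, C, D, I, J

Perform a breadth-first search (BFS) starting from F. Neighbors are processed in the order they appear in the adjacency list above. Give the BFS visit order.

F L E K N A I G D M J C H B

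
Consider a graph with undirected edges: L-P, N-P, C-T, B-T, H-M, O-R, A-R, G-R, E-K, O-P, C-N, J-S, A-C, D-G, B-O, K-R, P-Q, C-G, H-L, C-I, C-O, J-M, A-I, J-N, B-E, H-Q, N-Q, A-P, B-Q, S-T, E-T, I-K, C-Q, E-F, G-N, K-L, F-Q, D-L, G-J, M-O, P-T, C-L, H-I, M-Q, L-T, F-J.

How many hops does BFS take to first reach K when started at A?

Level 0: A
Level 1: C, I, P, R
Level 2: G, H, K, L, N, O, Q, T
Level 3: B, D, E, F, J, M, S
K first appears at level 2.

2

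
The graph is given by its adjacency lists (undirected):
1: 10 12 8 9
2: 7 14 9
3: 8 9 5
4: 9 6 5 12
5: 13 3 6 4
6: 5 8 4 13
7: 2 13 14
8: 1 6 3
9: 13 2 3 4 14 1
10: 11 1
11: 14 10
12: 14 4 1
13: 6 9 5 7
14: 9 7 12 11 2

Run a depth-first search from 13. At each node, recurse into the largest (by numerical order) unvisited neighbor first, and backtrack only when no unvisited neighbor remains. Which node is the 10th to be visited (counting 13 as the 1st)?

1

Visit 13
13 → 9
9 → 14
14 → 12
12 → 4
4 → 6
6 → 8
8 → 3
3 → 5
8 → 1
1 → 10
10 → 11
14 → 7
7 → 2

Visit order: 13, 9, 14, 12, 4, 6, 8, 3, 5, 1, 10, 11, 7, 2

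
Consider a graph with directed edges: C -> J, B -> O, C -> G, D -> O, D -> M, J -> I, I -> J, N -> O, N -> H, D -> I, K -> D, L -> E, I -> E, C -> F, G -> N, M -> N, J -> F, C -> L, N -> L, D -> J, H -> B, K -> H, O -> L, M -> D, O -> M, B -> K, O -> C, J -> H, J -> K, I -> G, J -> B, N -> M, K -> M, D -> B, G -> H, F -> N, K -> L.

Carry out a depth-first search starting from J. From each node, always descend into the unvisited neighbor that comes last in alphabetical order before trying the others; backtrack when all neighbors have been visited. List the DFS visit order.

J, K, M, N, O, L, E, C, G, H, B, F, D, I

Visit J
J → K
K → M
M → N
N → O
O → L
L → E
O → C
C → G
G → H
H → B
C → F
M → D
D → I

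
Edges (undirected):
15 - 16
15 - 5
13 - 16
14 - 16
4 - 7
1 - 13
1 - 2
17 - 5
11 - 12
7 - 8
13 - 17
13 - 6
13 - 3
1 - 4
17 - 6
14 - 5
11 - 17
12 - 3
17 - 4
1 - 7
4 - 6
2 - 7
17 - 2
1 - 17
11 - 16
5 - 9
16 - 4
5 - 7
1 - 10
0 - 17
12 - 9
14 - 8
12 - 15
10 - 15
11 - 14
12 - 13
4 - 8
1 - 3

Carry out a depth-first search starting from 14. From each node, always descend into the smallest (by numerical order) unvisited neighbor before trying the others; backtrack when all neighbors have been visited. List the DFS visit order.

Visit 14
14 → 5
5 → 7
7 → 1
1 → 2
2 → 17
17 → 0
17 → 4
4 → 6
6 → 13
13 → 3
3 → 12
12 → 9
12 → 11
11 → 16
16 → 15
15 → 10
4 → 8

14 -> 5 -> 7 -> 1 -> 2 -> 17 -> 0 -> 4 -> 6 -> 13 -> 3 -> 12 -> 9 -> 11 -> 16 -> 15 -> 10 -> 8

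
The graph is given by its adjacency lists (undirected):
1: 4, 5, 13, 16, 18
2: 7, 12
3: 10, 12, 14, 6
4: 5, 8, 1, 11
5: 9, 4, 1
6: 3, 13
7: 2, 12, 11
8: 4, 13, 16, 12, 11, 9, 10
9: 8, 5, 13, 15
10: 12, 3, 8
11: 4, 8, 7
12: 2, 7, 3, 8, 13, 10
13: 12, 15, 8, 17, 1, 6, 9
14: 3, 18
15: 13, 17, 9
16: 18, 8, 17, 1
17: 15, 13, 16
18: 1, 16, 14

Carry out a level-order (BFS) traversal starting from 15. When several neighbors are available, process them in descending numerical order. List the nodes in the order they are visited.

15, 17, 13, 9, 16, 12, 8, 6, 1, 5, 18, 10, 7, 3, 2, 11, 4, 14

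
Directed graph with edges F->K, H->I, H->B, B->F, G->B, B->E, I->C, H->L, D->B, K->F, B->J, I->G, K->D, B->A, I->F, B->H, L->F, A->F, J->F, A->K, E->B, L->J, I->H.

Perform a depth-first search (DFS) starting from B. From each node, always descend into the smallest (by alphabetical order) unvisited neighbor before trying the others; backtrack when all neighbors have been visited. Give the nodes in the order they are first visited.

Visit B
B → A
A → F
F → K
K → D
B → E
B → H
H → I
I → C
I → G
H → L
L → J

B, A, F, K, D, E, H, I, C, G, L, J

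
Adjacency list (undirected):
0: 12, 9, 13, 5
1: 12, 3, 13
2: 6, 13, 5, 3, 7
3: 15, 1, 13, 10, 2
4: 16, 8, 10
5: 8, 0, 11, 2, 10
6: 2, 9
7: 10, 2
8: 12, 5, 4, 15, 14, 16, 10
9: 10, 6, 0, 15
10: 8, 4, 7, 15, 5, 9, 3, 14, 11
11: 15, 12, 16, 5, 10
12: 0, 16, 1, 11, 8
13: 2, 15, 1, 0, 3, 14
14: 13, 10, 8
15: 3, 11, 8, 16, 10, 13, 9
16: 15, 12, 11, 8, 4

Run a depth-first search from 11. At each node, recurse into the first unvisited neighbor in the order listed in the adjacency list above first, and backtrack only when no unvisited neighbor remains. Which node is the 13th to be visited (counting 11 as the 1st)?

13

Visit 11
11 → 15
15 → 3
3 → 1
1 → 12
12 → 0
0 → 9
9 → 10
10 → 8
8 → 5
5 → 2
2 → 6
2 → 13
13 → 14
2 → 7
8 → 4
4 → 16

Visit order: 11, 15, 3, 1, 12, 0, 9, 10, 8, 5, 2, 6, 13, 14, 7, 4, 16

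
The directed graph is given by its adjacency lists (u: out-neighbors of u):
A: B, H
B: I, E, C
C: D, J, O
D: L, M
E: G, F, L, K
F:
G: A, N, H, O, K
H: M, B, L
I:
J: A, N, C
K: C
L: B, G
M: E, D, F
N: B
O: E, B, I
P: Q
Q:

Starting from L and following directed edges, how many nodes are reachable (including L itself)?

15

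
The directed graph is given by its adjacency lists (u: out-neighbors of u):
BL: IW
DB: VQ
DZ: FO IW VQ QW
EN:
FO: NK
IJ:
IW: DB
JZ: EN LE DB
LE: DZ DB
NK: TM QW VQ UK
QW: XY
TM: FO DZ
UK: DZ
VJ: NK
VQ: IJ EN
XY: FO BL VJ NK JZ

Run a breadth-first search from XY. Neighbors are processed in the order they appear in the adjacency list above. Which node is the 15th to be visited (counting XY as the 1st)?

DZ

Visit XY; enqueue FO, BL, VJ, NK, JZ → queue [FO, BL, VJ, NK, JZ]
Visit FO → queue [BL, VJ, NK, JZ]
Visit BL; enqueue IW → queue [VJ, NK, JZ, IW]
Visit VJ → queue [NK, JZ, IW]
Visit NK; enqueue TM, QW, VQ, UK → queue [JZ, IW, TM, QW, VQ, UK]
Visit JZ; enqueue EN, LE, DB → queue [IW, TM, QW, VQ, UK, EN, LE, DB]
Visit IW → queue [TM, QW, VQ, UK, EN, LE, DB]
Visit TM; enqueue DZ → queue [QW, VQ, UK, EN, LE, DB, DZ]
Visit QW → queue [VQ, UK, EN, LE, DB, DZ]
Visit VQ; enqueue IJ → queue [UK, EN, LE, DB, DZ, IJ]
Visit UK → queue [EN, LE, DB, DZ, IJ]
Visit EN → queue [LE, DB, DZ, IJ]
Visit LE → queue [DB, DZ, IJ]
Visit DB → queue [DZ, IJ]
Visit DZ → queue [IJ]
Visit IJ → queue []

Visit order: XY, FO, BL, VJ, NK, JZ, IW, TM, QW, VQ, UK, EN, LE, DB, DZ, IJ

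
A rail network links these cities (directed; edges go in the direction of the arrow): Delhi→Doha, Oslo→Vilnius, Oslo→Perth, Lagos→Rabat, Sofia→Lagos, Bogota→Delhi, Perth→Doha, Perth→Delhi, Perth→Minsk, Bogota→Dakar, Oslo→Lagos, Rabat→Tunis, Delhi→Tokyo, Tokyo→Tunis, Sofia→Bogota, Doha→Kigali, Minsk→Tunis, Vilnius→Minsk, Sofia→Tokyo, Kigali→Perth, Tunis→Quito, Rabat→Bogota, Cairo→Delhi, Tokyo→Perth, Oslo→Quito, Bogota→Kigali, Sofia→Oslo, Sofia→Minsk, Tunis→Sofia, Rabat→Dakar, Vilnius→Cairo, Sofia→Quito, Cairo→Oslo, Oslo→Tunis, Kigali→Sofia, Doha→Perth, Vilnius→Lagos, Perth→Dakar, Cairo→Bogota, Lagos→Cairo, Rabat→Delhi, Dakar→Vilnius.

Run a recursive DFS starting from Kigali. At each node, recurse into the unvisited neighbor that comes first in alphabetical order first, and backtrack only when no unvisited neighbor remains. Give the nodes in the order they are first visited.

Kigali -> Perth -> Dakar -> Vilnius -> Cairo -> Bogota -> Delhi -> Doha -> Tokyo -> Tunis -> Quito -> Sofia -> Lagos -> Rabat -> Minsk -> Oslo

Visit Kigali
Kigali → Perth
Perth → Dakar
Dakar → Vilnius
Vilnius → Cairo
Cairo → Bogota
Bogota → Delhi
Delhi → Doha
Delhi → Tokyo
Tokyo → Tunis
Tunis → Quito
Tunis → Sofia
Sofia → Lagos
Lagos → Rabat
Sofia → Minsk
Sofia → Oslo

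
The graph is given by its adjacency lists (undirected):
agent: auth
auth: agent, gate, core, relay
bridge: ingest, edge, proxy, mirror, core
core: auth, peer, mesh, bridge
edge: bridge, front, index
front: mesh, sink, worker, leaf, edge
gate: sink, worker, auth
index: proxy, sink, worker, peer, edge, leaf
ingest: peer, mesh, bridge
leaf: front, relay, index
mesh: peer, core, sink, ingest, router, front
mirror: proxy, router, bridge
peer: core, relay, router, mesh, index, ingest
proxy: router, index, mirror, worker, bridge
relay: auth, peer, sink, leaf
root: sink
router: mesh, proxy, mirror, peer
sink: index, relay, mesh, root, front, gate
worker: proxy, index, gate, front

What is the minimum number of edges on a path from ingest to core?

2

Level 0: ingest
Level 1: bridge, mesh, peer
Level 2: core, edge, front, index, mirror, proxy, relay, router, sink
Level 3: auth, gate, leaf, root, worker
Level 4: agent
core first appears at level 2.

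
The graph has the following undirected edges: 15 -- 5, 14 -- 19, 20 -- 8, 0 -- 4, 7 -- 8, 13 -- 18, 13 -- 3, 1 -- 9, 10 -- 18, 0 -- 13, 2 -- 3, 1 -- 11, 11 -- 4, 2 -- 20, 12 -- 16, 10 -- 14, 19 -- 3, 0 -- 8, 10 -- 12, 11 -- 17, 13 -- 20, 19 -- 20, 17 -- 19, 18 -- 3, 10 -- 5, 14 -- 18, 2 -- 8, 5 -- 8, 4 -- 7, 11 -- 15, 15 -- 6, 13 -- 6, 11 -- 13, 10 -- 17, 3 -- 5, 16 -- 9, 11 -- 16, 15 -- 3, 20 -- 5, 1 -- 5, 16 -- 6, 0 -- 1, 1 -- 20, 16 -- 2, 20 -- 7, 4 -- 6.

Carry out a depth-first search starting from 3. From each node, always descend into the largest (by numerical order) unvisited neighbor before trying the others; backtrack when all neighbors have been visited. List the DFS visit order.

3 → 19 → 20 → 13 → 18 → 14 → 10 → 17 → 11 → 16 → 12 → 9 → 1 → 5 → 15 → 6 → 4 → 7 → 8 → 2 → 0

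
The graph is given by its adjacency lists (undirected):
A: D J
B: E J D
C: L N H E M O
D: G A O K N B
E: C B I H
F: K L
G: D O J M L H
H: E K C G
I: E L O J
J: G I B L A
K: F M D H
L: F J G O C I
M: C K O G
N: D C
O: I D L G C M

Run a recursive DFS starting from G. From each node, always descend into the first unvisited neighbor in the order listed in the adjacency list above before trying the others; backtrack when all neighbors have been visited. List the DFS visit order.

Visit G
G → D
D → A
A → J
J → I
I → E
E → C
C → L
L → F
F → K
K → M
M → O
K → H
C → N
E → B

G, D, A, J, I, E, C, L, F, K, M, O, H, N, B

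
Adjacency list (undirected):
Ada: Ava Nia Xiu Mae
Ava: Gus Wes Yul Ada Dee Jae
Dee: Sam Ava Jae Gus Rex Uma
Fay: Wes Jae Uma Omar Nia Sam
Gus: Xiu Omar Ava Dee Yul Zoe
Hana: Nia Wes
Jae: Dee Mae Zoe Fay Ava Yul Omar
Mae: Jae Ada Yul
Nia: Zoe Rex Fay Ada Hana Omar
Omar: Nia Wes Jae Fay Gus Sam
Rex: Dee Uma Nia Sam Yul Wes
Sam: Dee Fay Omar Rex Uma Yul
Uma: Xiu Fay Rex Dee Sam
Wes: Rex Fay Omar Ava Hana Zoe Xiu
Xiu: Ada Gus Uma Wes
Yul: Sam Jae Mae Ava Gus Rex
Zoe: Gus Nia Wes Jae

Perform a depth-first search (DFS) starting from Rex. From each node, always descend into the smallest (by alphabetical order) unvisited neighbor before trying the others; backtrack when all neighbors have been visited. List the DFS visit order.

Rex, Dee, Ava, Ada, Mae, Jae, Fay, Nia, Hana, Wes, Omar, Gus, Xiu, Uma, Sam, Yul, Zoe

Visit Rex
Rex → Dee
Dee → Ava
Ava → Ada
Ada → Mae
Mae → Jae
Jae → Fay
Fay → Nia
Nia → Hana
Hana → Wes
Wes → Omar
Omar → Gus
Gus → Xiu
Xiu → Uma
Uma → Sam
Sam → Yul
Gus → Zoe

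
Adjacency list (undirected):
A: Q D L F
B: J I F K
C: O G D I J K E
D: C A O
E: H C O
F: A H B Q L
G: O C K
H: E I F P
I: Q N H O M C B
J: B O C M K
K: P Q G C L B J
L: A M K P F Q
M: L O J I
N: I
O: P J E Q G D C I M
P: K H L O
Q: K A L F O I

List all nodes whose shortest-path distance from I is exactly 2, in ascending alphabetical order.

Level 0: I
Level 1: B, C, H, M, N, O, Q
Level 2: A, D, E, F, G, J, K, L, P

A, D, E, F, G, J, K, L, P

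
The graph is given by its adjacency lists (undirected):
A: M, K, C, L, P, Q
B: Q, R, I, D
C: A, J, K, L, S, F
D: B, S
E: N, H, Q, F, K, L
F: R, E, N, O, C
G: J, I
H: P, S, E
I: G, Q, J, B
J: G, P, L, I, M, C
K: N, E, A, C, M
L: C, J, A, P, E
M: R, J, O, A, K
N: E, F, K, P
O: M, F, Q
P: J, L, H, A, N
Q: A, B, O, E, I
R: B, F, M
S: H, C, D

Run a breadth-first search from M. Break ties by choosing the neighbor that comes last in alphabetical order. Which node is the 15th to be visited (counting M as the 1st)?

I

Visit M; enqueue R, O, K, J, A → queue [R, O, K, J, A]
Visit R; enqueue F, B → queue [O, K, J, A, F, B]
Visit O; enqueue Q → queue [K, J, A, F, B, Q]
Visit K; enqueue N, E, C → queue [J, A, F, B, Q, N, E, C]
Visit J; enqueue P, L, I, G → queue [A, F, B, Q, N, E, C, P, L, I, G]
Visit A → queue [F, B, Q, N, E, C, P, L, I, G]
Visit F → queue [B, Q, N, E, C, P, L, I, G]
Visit B; enqueue D → queue [Q, N, E, C, P, L, I, G, D]
Visit Q → queue [N, E, C, P, L, I, G, D]
Visit N → queue [E, C, P, L, I, G, D]
Visit E; enqueue H → queue [C, P, L, I, G, D, H]
Visit C; enqueue S → queue [P, L, I, G, D, H, S]
Visit P → queue [L, I, G, D, H, S]
Visit L → queue [I, G, D, H, S]
Visit I → queue [G, D, H, S]
Visit G → queue [D, H, S]
Visit D → queue [H, S]
Visit H → queue [S]
Visit S → queue []

Visit order: M, R, O, K, J, A, F, B, Q, N, E, C, P, L, I, G, D, H, S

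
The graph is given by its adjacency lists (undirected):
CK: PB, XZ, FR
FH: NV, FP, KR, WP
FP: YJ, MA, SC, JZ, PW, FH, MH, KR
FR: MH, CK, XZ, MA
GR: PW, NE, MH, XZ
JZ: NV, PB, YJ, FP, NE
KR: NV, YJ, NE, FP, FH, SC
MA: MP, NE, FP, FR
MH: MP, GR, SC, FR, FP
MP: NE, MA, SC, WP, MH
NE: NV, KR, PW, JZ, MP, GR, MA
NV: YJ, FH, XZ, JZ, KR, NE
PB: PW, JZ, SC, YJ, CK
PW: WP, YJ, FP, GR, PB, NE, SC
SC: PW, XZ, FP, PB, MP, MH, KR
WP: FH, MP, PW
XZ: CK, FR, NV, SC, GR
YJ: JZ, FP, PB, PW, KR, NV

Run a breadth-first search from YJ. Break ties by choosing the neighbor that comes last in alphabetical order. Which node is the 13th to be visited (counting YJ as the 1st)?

XZ

Visit YJ; enqueue PW, PB, NV, KR, JZ, FP → queue [PW, PB, NV, KR, JZ, FP]
Visit PW; enqueue WP, SC, NE, GR → queue [PB, NV, KR, JZ, FP, WP, SC, NE, GR]
Visit PB; enqueue CK → queue [NV, KR, JZ, FP, WP, SC, NE, GR, CK]
Visit NV; enqueue XZ, FH → queue [KR, JZ, FP, WP, SC, NE, GR, CK, XZ, FH]
Visit KR → queue [JZ, FP, WP, SC, NE, GR, CK, XZ, FH]
Visit JZ → queue [FP, WP, SC, NE, GR, CK, XZ, FH]
Visit FP; enqueue MH, MA → queue [WP, SC, NE, GR, CK, XZ, FH, MH, MA]
Visit WP; enqueue MP → queue [SC, NE, GR, CK, XZ, FH, MH, MA, MP]
Visit SC → queue [NE, GR, CK, XZ, FH, MH, MA, MP]
Visit NE → queue [GR, CK, XZ, FH, MH, MA, MP]
Visit GR → queue [CK, XZ, FH, MH, MA, MP]
Visit CK; enqueue FR → queue [XZ, FH, MH, MA, MP, FR]
Visit XZ → queue [FH, MH, MA, MP, FR]
Visit FH → queue [MH, MA, MP, FR]
Visit MH → queue [MA, MP, FR]
Visit MA → queue [MP, FR]
Visit MP → queue [FR]
Visit FR → queue []

Visit order: YJ, PW, PB, NV, KR, JZ, FP, WP, SC, NE, GR, CK, XZ, FH, MH, MA, MP, FR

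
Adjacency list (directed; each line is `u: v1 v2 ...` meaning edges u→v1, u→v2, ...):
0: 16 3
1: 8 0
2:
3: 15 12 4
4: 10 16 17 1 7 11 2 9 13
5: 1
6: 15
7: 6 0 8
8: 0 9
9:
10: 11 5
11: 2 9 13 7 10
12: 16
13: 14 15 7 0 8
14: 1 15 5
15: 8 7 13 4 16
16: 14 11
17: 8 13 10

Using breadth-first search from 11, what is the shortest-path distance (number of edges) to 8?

2

Level 0: 11
Level 1: 2, 7, 9, 10, 13
Level 2: 0, 5, 6, 8, 14, 15
Level 3: 1, 3, 4, 16
Level 4: 12, 17
8 first appears at level 2.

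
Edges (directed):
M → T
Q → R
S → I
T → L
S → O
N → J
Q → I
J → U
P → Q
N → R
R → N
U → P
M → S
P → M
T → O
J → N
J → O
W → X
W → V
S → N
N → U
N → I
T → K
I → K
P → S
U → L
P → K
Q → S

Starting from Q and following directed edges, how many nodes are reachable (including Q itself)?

13

BFS from Q visits: Q, I, R, S, K, N, O, J, U, L, P, M, T
Reachable nodes: 13 of 16 total.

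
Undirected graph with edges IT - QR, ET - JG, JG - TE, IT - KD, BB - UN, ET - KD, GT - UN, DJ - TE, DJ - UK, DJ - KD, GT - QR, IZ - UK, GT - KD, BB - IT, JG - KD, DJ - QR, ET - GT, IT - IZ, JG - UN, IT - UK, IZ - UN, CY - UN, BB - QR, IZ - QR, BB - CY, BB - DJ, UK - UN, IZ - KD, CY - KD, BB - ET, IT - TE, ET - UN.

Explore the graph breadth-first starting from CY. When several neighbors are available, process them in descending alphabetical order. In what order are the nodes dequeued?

Visit CY; enqueue UN, KD, BB → queue [UN, KD, BB]
Visit UN; enqueue UK, JG, IZ, GT, ET → queue [KD, BB, UK, JG, IZ, GT, ET]
Visit KD; enqueue IT, DJ → queue [BB, UK, JG, IZ, GT, ET, IT, DJ]
Visit BB; enqueue QR → queue [UK, JG, IZ, GT, ET, IT, DJ, QR]
Visit UK → queue [JG, IZ, GT, ET, IT, DJ, QR]
Visit JG; enqueue TE → queue [IZ, GT, ET, IT, DJ, QR, TE]
Visit IZ → queue [GT, ET, IT, DJ, QR, TE]
Visit GT → queue [ET, IT, DJ, QR, TE]
Visit ET → queue [IT, DJ, QR, TE]
Visit IT → queue [DJ, QR, TE]
Visit DJ → queue [QR, TE]
Visit QR → queue [TE]
Visit TE → queue []

CY, UN, KD, BB, UK, JG, IZ, GT, ET, IT, DJ, QR, TE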